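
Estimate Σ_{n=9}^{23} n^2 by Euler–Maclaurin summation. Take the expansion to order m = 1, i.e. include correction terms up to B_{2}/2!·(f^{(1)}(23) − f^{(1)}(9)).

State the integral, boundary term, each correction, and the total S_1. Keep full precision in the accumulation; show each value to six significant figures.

S_1 ≈ 4120.00

The integral term ∫_9^23 x^2 dx = 3812.67.
½[f(9) + f(23)] = ½[81.0000 + 529.000] = 305.000.
So far: 4117.67.
Correction k=1: B_{2}/2! · (f^{(1)}(23) − f^{(1)}(9)) = 1/12 · (46.0000 − 18.0000) = 2.33333.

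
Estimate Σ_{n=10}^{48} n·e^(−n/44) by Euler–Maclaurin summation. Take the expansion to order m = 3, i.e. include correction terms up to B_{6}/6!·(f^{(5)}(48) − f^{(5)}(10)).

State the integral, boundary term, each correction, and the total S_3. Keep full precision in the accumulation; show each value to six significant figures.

∫_10^48 x·e^(−x/44) dx evaluates to 533.200.
½[f(10) + f(48)] = ½[7.96703 + 16.1237] = 12.0454.
So far: 545.245.
k=1: B_{2}/(2)! × [f^{(1)}(48) − f^{(1)}(10)] = 1/12 × (-0.0305374 − 0.615634) = -0.0538477.
Partial sum through k=1: 545.191.
k=2: B_{4}/(4)! × [f^{(3)}(48) − f^{(3)}(10)] = −1/720 × (0.000331242 − 0.00114103) = 1.12471e-06.
Partial sum through k=2: 545.191.
k=3: B_{6}/(6)! × [f^{(5)}(48) − f^{(5)}(10)] = 1/30240 × (3.50340e-07 − 1.01450e-06) = -2.19630e-11.

S_3 ≈ 545.191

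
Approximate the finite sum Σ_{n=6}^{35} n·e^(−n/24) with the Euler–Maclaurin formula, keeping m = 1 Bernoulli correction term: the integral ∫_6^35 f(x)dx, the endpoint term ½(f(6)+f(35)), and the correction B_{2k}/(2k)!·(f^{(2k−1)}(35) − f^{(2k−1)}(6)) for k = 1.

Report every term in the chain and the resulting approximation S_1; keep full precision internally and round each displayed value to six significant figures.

The integral term ∫_6^35 x·e^(−x/24) dx = 231.341.
½[f(6) + f(35)] = ½[4.67280 + 8.14183] = 6.40732.
Running total after boundary: 237.749.
Order-1 term: 1/12 · (-0.106619 − 0.584101) = -0.0575600.

S_1 ≈ 237.691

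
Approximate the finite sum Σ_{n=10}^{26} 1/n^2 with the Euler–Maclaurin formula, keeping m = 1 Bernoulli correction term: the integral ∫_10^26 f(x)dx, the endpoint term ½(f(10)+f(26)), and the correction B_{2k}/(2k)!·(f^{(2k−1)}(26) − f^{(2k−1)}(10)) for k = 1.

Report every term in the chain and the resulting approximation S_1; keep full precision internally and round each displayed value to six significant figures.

∫_10^26 1/x^2 dx evaluates to 0.0615385.
Boundary: ½(f(10) + f(26)) = ½(0.0100000 + 0.00147929) = 0.00573964.
Running total after boundary: 0.0672781.
k=1: B_{2}/(2)! × [f^{(1)}(26) − f^{(1)}(10)] = 1/12 × (-0.000113792 − (-0.00200000)) = 0.000157184.

S_1 ≈ 0.0674353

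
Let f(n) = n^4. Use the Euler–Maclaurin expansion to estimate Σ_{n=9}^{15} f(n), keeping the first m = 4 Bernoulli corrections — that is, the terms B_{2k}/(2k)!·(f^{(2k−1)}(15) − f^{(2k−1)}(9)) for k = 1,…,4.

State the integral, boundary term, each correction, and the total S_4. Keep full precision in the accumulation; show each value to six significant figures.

Integral: ∫_9^15 x^4 dx = 140065.
Endpoint term: (f(9) + f(15))/2 = (6561.00 + 50625.0)/2 = 28593.0.
So far: 168658.
k=1: B_{2}/(2)! × [f^{(1)}(15) − f^{(1)}(9)] = 1/12 × (13500.0 − 2916.00) = 882.000.
After k=1: 169540.
k=2: B_{4}/(4)! × [f^{(3)}(15) − f^{(3)}(9)] = −1/720 × (360.000 − 216.000) = -0.200000.
After k=2: 169540.
k=3: B_{6}/(6)! × [f^{(5)}(15) − f^{(5)}(9)] = 1/30240 × (0.00000 − 0.00000) = 0.00000.
After k=3: 169540.
k=4: B_{8}/(8)! × [f^{(7)}(15) − f^{(7)}(9)] = −1/1209600 × (0.00000 − 0.00000) = 0.00000.

S_4 ≈ 169540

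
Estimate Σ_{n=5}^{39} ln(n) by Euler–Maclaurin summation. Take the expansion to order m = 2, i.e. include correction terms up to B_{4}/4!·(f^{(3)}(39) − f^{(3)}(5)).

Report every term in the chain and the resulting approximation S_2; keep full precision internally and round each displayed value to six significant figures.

∫_5^39 ln(x) dx evaluates to 100.832.
Endpoint term: (f(5) + f(39))/2 = (1.60944 + 3.66356)/2 = 2.63650.
Integral + boundary = 103.468.
k=1: B_{2}/(2)! × [f^{(1)}(39) − f^{(1)}(5)] = 1/12 × (0.0256410 − 0.200000) = -0.0145299.
After k=1: 103.454.
k=2: B_{4}/(4)! × [f^{(3)}(39) − f^{(3)}(5)] = −1/720 × (3.37160e-05 − 0.0160000) = 2.21754e-05.

S_2 ≈ 103.454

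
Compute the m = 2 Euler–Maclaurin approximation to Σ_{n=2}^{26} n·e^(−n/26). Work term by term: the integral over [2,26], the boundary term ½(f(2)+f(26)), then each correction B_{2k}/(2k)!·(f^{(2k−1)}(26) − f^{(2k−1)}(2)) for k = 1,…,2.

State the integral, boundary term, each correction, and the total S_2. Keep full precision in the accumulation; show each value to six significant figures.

S_2 ≈ 182.364

Integral: ∫_2^26 x·e^(−x/26) dx = 176.727.
Endpoint term: (f(2) + f(26))/2 = (1.85192 + 9.56487)/2 = 5.70839.
So far: 182.435.
Order-1 term: 1/12 · (0.00000 − 0.854733) = -0.0712278.
Partial sum through k=1: 182.364.
Order-2 term: −1/720 · (0.00108840 − 0.00400393) = 4.04934e-06.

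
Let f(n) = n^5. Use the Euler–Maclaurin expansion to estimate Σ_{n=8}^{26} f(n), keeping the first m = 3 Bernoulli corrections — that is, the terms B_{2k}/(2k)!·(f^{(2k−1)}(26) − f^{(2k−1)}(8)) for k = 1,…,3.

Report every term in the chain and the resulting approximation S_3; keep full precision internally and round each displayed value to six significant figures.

Integral: ∫_8^26 x^5 dx = 5.14423e+07.
½[f(8) + f(26)] = ½[32768.0 + 1.18814e+07] = 5.95707e+06.
So far: 5.73993e+07.
Correction k=1: B_{2}/2! · (f^{(1)}(26) − f^{(1)}(8)) = 1/12 · (2.28488e+06 − 20480.0) = 188700.
Running total after k=1: 5.75880e+07.
Correction k=2: B_{4}/4! · (f^{(3)}(26) − f^{(3)}(8)) = −1/720 · (40560.0 − 3840.00) = -51.0000.
Running total after k=2: 5.75880e+07.
Correction k=3: B_{6}/6! · (f^{(5)}(26) − f^{(5)}(8)) = 1/30240 · (120.000 − 120.000) = 0.00000.

S_3 ≈ 5.75880e+07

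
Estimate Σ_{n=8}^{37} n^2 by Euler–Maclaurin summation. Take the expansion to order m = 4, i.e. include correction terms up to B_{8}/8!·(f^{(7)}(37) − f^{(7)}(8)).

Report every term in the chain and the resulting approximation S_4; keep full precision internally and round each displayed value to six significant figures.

S_4 ≈ 17435.0

The integral term ∫_8^37 x^2 dx = 16713.7.
Endpoint term: (f(8) + f(37))/2 = (64.0000 + 1369.00)/2 = 716.500.
Integral + boundary = 17430.2.
k=1: B_{2}/(2)! × [f^{(1)}(37) − f^{(1)}(8)] = 1/12 × (74.0000 − 16.0000) = 4.83333.
Partial sum through k=1: 17435.0.
k=2: B_{4}/(4)! × [f^{(3)}(37) − f^{(3)}(8)] = −1/720 × (0.00000 − 0.00000) = 0.00000.
Partial sum through k=2: 17435.0.
k=3: B_{6}/(6)! × [f^{(5)}(37) − f^{(5)}(8)] = 1/30240 × (0.00000 − 0.00000) = 0.00000.
Partial sum through k=3: 17435.0.
k=4: B_{8}/(8)! × [f^{(7)}(37) − f^{(7)}(8)] = −1/1209600 × (0.00000 − 0.00000) = 0.00000.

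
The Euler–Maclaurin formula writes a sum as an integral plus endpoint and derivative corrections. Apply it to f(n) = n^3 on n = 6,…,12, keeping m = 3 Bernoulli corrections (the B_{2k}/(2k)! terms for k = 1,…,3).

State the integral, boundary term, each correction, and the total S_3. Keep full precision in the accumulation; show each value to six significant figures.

S_3 ≈ 5859.00

∫_6^12 x^3 dx evaluates to 4860.00.
½[f(6) + f(12)] = ½[216.000 + 1728.00] = 972.000.
So far: 5832.00.
k=1: B_{2}/(2)! × [f^{(1)}(12) − f^{(1)}(6)] = 1/12 × (432.000 − 108.000) = 27.0000.
Partial sum through k=1: 5859.00.
k=2: B_{4}/(4)! × [f^{(3)}(12) − f^{(3)}(6)] = −1/720 × (6.00000 − 6.00000) = 0.00000.
Partial sum through k=2: 5859.00.
k=3: B_{6}/(6)! × [f^{(5)}(12) − f^{(5)}(6)] = 1/30240 × (0.00000 − 0.00000) = 0.00000.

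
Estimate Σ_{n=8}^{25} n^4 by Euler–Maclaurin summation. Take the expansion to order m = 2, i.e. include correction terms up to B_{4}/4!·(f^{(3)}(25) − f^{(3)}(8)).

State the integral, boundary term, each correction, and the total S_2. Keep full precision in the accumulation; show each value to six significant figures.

S_2 ≈ 2.14897e+06

∫_8^25 x^4 dx evaluates to 1.94657e+06.
Boundary: ½(f(8) + f(25)) = ½(4096.00 + 390625) = 197360.
Integral + boundary = 2.14393e+06.
Correction k=1: B_{2}/2! · (f^{(1)}(25) − f^{(1)}(8)) = 1/12 · (62500.0 − 2048.00) = 5037.67.
Partial sum through k=1: 2.14897e+06.
Correction k=2: B_{4}/4! · (f^{(3)}(25) − f^{(3)}(8)) = −1/720 · (600.000 − 192.000) = -0.566667.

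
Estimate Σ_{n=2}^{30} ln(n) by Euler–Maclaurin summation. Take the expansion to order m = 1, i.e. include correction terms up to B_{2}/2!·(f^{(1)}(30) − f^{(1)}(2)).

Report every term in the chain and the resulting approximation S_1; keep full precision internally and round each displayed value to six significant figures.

Integral: ∫_2^30 ln(x) dx = 72.6496.
½[f(2) + f(30)] = ½[0.693147 + 3.40120] = 2.04717.
Integral + boundary = 74.6968.
k=1: B_{2}/(2)! × [f^{(1)}(30) − f^{(1)}(2)] = 1/12 × (0.0333333 − 0.500000) = -0.0388889.

S_1 ≈ 74.6579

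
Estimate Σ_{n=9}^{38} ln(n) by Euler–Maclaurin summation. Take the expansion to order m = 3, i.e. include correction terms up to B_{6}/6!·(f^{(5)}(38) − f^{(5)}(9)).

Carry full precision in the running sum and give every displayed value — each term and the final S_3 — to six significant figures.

S_3 ≈ 92.3636

Integral: ∫_9^38 ln(x) dx = 89.4533.
Boundary: ½(f(9) + f(38)) = ½(2.19722 + 3.63759) = 2.91741.
Integral + boundary = 92.3707.
Order-1 term: 1/12 · (0.0263158 − 0.111111) = -0.00706628.
Partial sum through k=1: 92.3636.
Order-2 term: −1/720 · (3.64485e-05 − 0.00274348) = 3.75977e-06.
Partial sum through k=2: 92.3636.
Order-3 term: 1/30240 · (3.02896e-07 − 0.000406442) = -1.34305e-08.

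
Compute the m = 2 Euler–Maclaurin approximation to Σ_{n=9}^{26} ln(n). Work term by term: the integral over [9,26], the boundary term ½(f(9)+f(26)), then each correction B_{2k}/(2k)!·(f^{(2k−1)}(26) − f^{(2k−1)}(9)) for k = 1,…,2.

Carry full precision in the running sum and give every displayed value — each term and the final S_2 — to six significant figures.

The integral term ∫_9^26 ln(x) dx = 47.9355.
Boundary: ½(f(9) + f(26)) = ½(2.19722 + 3.25810) = 2.72766.
Running total after boundary: 50.6631.
Order-1 term: 1/12 · (0.0384615 − 0.111111) = -0.00605413.
Running total after k=1: 50.6571.
Order-2 term: −1/720 · (0.000113792 − 0.00274348) = 3.65235e-06.

S_2 ≈ 50.6571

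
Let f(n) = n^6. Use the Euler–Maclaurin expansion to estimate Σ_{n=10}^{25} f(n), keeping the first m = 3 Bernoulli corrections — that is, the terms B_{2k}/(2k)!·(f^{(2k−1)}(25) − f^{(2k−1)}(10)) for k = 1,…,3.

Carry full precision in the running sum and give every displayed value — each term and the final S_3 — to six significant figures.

∫_10^25 x^6 dx evaluates to 8.70502e+08.
Boundary: ½(f(10) + f(25)) = ½(1.00000e+06 + 2.44141e+08) = 1.22570e+08.
Running total after boundary: 9.93073e+08.
Order-1 term: 1/12 · (5.85938e+07 − 600000) = 4.83281e+06.
Running total after k=1: 9.97905e+08.
Order-2 term: −1/720 · (1.87500e+06 − 120000) = -2437.50.
Running total after k=2: 9.97903e+08.
Order-3 term: 1/30240 · (18000.0 − 7200.00) = 0.357143.

S_3 ≈ 9.97903e+08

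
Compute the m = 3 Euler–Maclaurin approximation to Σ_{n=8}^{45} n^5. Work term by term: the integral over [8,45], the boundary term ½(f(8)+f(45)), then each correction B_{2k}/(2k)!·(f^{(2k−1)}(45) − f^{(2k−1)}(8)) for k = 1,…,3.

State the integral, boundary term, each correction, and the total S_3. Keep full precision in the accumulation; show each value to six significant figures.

∫_8^45 x^5 dx evaluates to 1.38392e+09.
½[f(8) + f(45)] = ½[32768.0 + 1.84528e+08] = 9.22804e+07.
Integral + boundary = 1.47620e+09.
Order-1 term: 1/12 · (2.05031e+07 − 20480.0) = 1.70689e+06.
Partial sum through k=1: 1.47790e+09.
Order-2 term: −1/720 · (121500 − 3840.00) = -163.417.
Partial sum through k=2: 1.47790e+09.
Order-3 term: 1/30240 · (120.000 − 120.000) = 0.00000.

S_3 ≈ 1.47790e+09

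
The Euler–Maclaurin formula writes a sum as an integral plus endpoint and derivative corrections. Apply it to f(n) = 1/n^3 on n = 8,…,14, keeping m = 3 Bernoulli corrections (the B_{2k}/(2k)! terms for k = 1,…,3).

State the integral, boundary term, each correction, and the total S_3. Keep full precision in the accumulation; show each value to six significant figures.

S_3 ≈ 0.00647448

The integral term ∫_8^14 1/x^3 dx = 0.00526148.
½[f(8) + f(14)] = ½[0.00195312 + 0.000364431] = 0.00115878.
Integral + boundary = 0.00642026.
Correction k=1: B_{2}/2! · (f^{(1)}(14) − f^{(1)}(8)) = 1/12 · (-7.80925e-05 − (-0.000732422)) = 5.45275e-05.
Partial sum through k=1: 0.00647479.
Correction k=2: B_{4}/4! · (f^{(3)}(14) − f^{(3)}(8)) = −1/720 · (-7.96862e-06 − (-0.000228882)) = -3.06824e-07.
Partial sum through k=2: 0.00647448.
Correction k=3: B_{6}/6! · (f^{(5)}(14) − f^{(5)}(8)) = 1/30240 · (-1.70756e-06 − (-0.000150204)) = 4.91059e-09.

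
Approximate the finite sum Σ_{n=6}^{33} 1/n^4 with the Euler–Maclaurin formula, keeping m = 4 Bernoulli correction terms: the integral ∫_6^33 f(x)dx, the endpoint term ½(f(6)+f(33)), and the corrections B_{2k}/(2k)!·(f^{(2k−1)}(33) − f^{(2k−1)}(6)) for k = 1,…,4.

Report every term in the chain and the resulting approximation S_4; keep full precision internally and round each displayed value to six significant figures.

S_4 ≈ 0.00196244

Integral: ∫_6^33 1/x^4 dx = 0.00153393.
½[f(6) + f(33)] = ½[0.000771605 + 8.43226e-07] = 0.000386224.
Running total after boundary: 0.00192016.
Correction k=1: B_{2}/2! · (f^{(1)}(33) − f^{(1)}(6)) = 1/12 · (-1.02209e-07 − (-0.000514403)) = 4.28584e-05.
Running total after k=1: 0.00196302.
Correction k=2: B_{4}/4! · (f^{(3)}(33) − f^{(3)}(6)) = −1/720 · (-2.81568e-09 − (-0.000428669)) = -5.95370e-07.
Running total after k=2: 0.00196242.
Correction k=3: B_{6}/6! · (f^{(5)}(33) − f^{(5)}(6)) = 1/30240 · (-1.44792e-10 − (-0.000666819)) = 2.20509e-08.
Running total after k=3: 0.00196244.
Correction k=4: B_{8}/8! · (f^{(7)}(33) − f^{(7)}(6)) = −1/1209600 · (-1.19663e-11 − (-0.00166705)) = -1.37818e-09.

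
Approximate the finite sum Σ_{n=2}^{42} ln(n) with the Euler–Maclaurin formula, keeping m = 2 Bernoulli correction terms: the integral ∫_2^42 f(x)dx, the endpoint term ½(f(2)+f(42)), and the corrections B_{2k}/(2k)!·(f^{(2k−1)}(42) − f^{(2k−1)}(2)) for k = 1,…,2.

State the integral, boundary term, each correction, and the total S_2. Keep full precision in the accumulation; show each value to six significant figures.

The integral term ∫_2^42 ln(x) dx = 115.596.
½[f(2) + f(42)] = ½[0.693147 + 3.73767] = 2.21541.
So far: 117.811.
Order-1 term: 1/12 · (0.0238095 − 0.500000) = -0.0396825.
Running total after k=1: 117.772.
Order-2 term: −1/720 · (2.69949e-05 − 0.250000) = 0.000347185.

S_2 ≈ 117.772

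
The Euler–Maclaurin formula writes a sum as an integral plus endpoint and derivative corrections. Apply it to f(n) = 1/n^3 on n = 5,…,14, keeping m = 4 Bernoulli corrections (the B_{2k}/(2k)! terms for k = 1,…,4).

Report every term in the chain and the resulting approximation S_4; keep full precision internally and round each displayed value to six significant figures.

S_4 ≈ 0.0220196

∫_5^14 1/x^3 dx evaluates to 0.0174490.
½[f(5) + f(14)] = ½[0.00800000 + 0.000364431] = 0.00418222.
So far: 0.0216312.
Correction k=1: B_{2}/2! · (f^{(1)}(14) − f^{(1)}(5)) = 1/12 · (-7.80925e-05 − (-0.00480000)) = 0.000393492.
After k=1: 0.0220247.
Correction k=2: B_{4}/4! · (f^{(3)}(14) − f^{(3)}(5)) = −1/720 · (-7.96862e-06 − (-0.00384000)) = -5.32227e-06.
After k=2: 0.0220194.
Correction k=3: B_{6}/6! · (f^{(5)}(14) − f^{(5)}(5)) = 1/30240 · (-1.70756e-06 − (-0.00645120)) = 2.13277e-07.
After k=3: 0.0220196.
Correction k=4: B_{8}/8! · (f^{(7)}(14) − f^{(7)}(5)) = −1/1209600 · (-6.27267e-07 − (-0.0185795)) = -1.53595e-08.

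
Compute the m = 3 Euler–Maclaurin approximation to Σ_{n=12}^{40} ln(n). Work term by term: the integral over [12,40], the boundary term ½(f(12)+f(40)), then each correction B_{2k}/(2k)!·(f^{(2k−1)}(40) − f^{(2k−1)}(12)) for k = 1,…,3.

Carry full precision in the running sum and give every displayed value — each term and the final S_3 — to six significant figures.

Integral: ∫_12^40 ln(x) dx = 89.7363.
Endpoint term: (f(12) + f(40))/2 = (2.48491 + 3.68888)/2 = 3.08689.
Integral + boundary = 92.8232.
Correction k=1: B_{2}/2! · (f^{(1)}(40) − f^{(1)}(12)) = 1/12 · (0.0250000 − 0.0833333) = -0.00486111.
Running total after k=1: 92.8183.
Correction k=2: B_{4}/4! · (f^{(3)}(40) − f^{(3)}(12)) = −1/720 · (3.12500e-05 − 0.00115741) = 1.56411e-06.
Running total after k=2: 92.8183.
Correction k=3: B_{6}/6! · (f^{(5)}(40) − f^{(5)}(12)) = 1/30240 · (2.34375e-07 − 9.64506e-05) = -3.18175e-09.

S_3 ≈ 92.8183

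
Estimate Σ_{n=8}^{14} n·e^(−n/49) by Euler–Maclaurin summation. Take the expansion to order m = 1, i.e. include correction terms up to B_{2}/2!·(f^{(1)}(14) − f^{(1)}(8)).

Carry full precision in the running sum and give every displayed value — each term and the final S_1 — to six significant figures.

Integral: ∫_8^14 x·e^(−x/49) dx = 52.4683.
Endpoint term: (f(8) + f(14))/2 = (6.79493 + 10.5207)/2 = 8.65780.
Integral + boundary = 61.1261.
Order-1 term: 1/12 · (0.536769 − 0.710694) = -0.0144937.

S_1 ≈ 61.1116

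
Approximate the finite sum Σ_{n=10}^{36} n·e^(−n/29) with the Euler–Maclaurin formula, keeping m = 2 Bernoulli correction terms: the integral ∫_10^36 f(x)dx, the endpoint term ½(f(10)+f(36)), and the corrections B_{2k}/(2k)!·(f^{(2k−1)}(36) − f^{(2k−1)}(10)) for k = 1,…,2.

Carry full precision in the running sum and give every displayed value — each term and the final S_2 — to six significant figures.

S_2 ≈ 265.097

The integral term ∫_10^36 x·e^(−x/29) dx = 256.398.
Endpoint term: (f(10) + f(36))/2 = (7.08342 + 10.4035)/2 = 8.74345.
So far: 265.141.
k=1: B_{2}/(2)! × [f^{(1)}(36) − f^{(1)}(10)] = 1/12 × (-0.0697551 − 0.464086) = -0.0444868.
After k=1: 265.097.
k=2: B_{4}/(4)! × [f^{(3)}(36) − f^{(3)}(10)] = −1/720 × (0.000604299 − 0.00223635) = 2.26674e-06.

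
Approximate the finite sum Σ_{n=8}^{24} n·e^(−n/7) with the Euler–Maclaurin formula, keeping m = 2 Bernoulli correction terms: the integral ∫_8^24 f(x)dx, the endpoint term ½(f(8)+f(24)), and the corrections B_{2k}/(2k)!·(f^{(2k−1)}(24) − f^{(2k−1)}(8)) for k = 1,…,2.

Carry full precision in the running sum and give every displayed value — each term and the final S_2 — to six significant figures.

Integral: ∫_8^24 x·e^(−x/7) dx = 26.4472.
Endpoint term: (f(8) + f(24))/2 = (2.55125 + 0.778398)/2 = 1.66483.
So far: 28.1120.
Order-1 term: 1/12 · (-0.0787664 − (-0.0455581)) = -0.00276736.
Partial sum through k=1: 28.1092.
Order-2 term: −1/720 · (-0.000283673 − 0.0120868) = 1.71813e-05.

S_2 ≈ 28.1093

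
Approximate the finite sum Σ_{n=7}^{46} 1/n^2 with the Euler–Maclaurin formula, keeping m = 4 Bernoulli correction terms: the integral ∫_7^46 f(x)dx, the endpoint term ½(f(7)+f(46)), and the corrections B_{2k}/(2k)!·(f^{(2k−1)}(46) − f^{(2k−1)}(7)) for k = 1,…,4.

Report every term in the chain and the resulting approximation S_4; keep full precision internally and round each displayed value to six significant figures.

∫_7^46 1/x^2 dx evaluates to 0.121118.
Endpoint term: (f(7) + f(46))/2 = (0.0204082 + 0.000472590)/2 = 0.0104404.
Running total after boundary: 0.131558.
Order-1 term: 1/12 · (-2.05474e-05 − (-0.00583090)) = 0.000484196.
Running total after k=1: 0.132043.
Order-2 term: −1/720 · (-1.16526e-07 − (-0.00142798)) = -1.98314e-06.
Running total after k=2: 0.132041.
Order-3 term: 1/30240 · (-1.65207e-09 − (-0.000874271)) = 2.89110e-08.
Running total after k=3: 0.132041.
Order-4 term: −1/1209600 · (-4.37220e-11 − (-0.000999167)) = -8.26031e-10.

S_4 ≈ 0.132041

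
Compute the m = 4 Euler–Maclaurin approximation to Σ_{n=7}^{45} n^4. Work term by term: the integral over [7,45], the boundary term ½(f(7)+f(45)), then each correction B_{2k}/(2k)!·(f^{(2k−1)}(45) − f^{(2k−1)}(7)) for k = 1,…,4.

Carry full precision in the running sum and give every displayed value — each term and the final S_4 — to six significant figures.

∫_7^45 x^4 dx evaluates to 3.69023e+07.
Boundary: ½(f(7) + f(45)) = ½(2401.00 + 4.10062e+06) = 2.05151e+06.
Running total after boundary: 3.89538e+07.
Order-1 term: 1/12 · (364500 − 1372.00) = 30260.7.
Running total after k=1: 3.89840e+07.
Order-2 term: −1/720 · (1080.00 − 168.000) = -1.26667.
Running total after k=2: 3.89840e+07.
Order-3 term: 1/30240 · (0.00000 − 0.00000) = 0.00000.
Running total after k=3: 3.89840e+07.
Order-4 term: −1/1209600 · (0.00000 − 0.00000) = 0.00000.

S_4 ≈ 3.89840e+07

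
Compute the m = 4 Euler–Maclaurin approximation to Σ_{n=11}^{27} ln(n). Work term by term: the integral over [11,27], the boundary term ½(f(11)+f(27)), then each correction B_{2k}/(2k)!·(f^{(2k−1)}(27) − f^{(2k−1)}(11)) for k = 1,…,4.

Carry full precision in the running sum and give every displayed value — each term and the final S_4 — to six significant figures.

∫_11^27 ln(x) dx evaluates to 46.6107.
Boundary: ½(f(11) + f(27)) = ½(2.39790 + 3.29584) = 2.84687.
So far: 49.4576.
Correction k=1: B_{2}/2! · (f^{(1)}(27) − f^{(1)}(11)) = 1/12 · (0.0370370 − 0.0909091) = -0.00448934.
Running total after k=1: 49.4531.
Correction k=2: B_{4}/4! · (f^{(3)}(27) − f^{(3)}(11)) = −1/720 · (0.000101611 − 0.00150263) = 1.94586e-06.
Running total after k=2: 49.4531.
Correction k=3: B_{6}/6! · (f^{(5)}(27) − f^{(5)}(11)) = 1/30240 · (1.67260e-06 − 0.000149021) = -4.87264e-09.
Running total after k=3: 49.4531.
Correction k=4: B_{8}/8! · (f^{(7)}(27) − f^{(7)}(11)) = −1/1209600 · (6.88313e-08 − 3.69474e-05) = 3.04882e-11.

S_4 ≈ 49.4531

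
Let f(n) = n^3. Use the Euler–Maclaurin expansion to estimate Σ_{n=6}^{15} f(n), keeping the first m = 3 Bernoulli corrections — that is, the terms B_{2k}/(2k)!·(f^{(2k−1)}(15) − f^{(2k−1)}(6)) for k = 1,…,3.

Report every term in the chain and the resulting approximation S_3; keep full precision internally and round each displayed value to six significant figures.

S_3 ≈ 14175.0

∫_6^15 x^3 dx evaluates to 12332.2.
½[f(6) + f(15)] = ½[216.000 + 3375.00] = 1795.50.
So far: 14127.8.
k=1: B_{2}/(2)! × [f^{(1)}(15) − f^{(1)}(6)] = 1/12 × (675.000 − 108.000) = 47.2500.
After k=1: 14175.0.
k=2: B_{4}/(4)! × [f^{(3)}(15) − f^{(3)}(6)] = −1/720 × (6.00000 − 6.00000) = 0.00000.
After k=2: 14175.0.
k=3: B_{6}/(6)! × [f^{(5)}(15) − f^{(5)}(6)] = 1/30240 × (0.00000 − 0.00000) = 0.00000.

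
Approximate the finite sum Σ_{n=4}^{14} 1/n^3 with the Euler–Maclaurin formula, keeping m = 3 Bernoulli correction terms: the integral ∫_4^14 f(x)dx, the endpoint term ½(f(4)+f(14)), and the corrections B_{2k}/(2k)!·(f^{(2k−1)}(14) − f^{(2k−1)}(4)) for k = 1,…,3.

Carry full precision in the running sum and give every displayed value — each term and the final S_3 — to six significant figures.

∫_4^14 1/x^3 dx evaluates to 0.0286990.
½[f(4) + f(14)] = ½[0.0156250 + 0.000364431] = 0.00799472.
Running total after boundary: 0.0366937.
k=1: B_{2}/(2)! × [f^{(1)}(14) − f^{(1)}(4)] = 1/12 × (-7.80925e-05 − (-0.0117188)) = 0.000970055.
After k=1: 0.0376638.
k=2: B_{4}/(4)! × [f^{(3)}(14) − f^{(3)}(4)] = −1/720 × (-7.96862e-06 − (-0.0146484)) = -2.03340e-05.
After k=2: 0.0376434.
k=3: B_{6}/(6)! × [f^{(5)}(14) − f^{(5)}(4)] = 1/30240 × (-1.70756e-06 − (-0.0384521)) = 1.27151e-06.

S_3 ≈ 0.0376447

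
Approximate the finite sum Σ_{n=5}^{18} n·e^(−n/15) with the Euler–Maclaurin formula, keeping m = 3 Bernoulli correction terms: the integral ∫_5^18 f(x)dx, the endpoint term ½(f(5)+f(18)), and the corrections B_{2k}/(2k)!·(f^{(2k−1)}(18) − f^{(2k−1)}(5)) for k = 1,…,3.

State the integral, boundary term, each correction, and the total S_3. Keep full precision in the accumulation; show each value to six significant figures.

Integral: ∫_5^18 x·e^(−x/15) dx = 65.8683.
½[f(5) + f(18)] = ½[3.58266 + 5.42150] = 4.50208.
Running total after boundary: 70.3703.
Correction k=1: B_{2}/2! · (f^{(1)}(18) − f^{(1)}(5)) = 1/12 · (-0.0602388 − 0.477688) = -0.0448272.
Partial sum through k=1: 70.3255.
Correction k=2: B_{4}/4! · (f^{(3)}(18) − f^{(3)}(5)) = −1/720 · (0.00240955 − 0.00849222) = 8.44815e-06.
Partial sum through k=2: 70.3255.
Correction k=3: B_{6}/6! · (f^{(5)}(18) − f^{(5)}(5)) = 1/30240 · (2.26082e-05 − 6.60506e-05) = -1.43659e-09.

S_3 ≈ 70.3255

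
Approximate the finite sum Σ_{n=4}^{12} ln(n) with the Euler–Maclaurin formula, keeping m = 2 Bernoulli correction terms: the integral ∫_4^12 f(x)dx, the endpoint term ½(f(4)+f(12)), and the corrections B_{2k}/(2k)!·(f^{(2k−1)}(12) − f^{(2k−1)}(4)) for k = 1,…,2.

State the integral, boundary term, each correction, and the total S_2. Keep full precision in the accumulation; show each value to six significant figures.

∫_4^12 ln(x) dx evaluates to 16.2737.
Endpoint term: (f(4) + f(12))/2 = (1.38629 + 2.48491)/2 = 1.93560.
So far: 18.2093.
Order-1 term: 1/12 · (0.0833333 − 0.250000) = -0.0138889.
After k=1: 18.1954.
Order-2 term: −1/720 · (0.00115741 − 0.0312500) = 4.17953e-05.

S_2 ≈ 18.1955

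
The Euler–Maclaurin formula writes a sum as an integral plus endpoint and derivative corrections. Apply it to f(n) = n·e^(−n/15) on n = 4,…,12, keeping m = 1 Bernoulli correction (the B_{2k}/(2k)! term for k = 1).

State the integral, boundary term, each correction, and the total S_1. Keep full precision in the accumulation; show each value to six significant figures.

Integral: ∫_4^12 x·e^(−x/15) dx = 36.3113.
Endpoint term: (f(4) + f(12))/2 = (3.06371 + 5.39195)/2 = 4.22783.
Integral + boundary = 40.5392.
k=1: B_{2}/(2)! × [f^{(1)}(12) − f^{(1)}(4)] = 1/12 × (0.0898658 − 0.561681) = -0.0393179.

S_1 ≈ 40.4999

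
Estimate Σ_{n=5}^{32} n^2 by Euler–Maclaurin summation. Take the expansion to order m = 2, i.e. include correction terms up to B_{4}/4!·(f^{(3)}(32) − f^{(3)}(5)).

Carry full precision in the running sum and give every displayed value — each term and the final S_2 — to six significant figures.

∫_5^32 x^2 dx evaluates to 10881.0.
½[f(5) + f(32)] = ½[25.0000 + 1024.00] = 524.500.
So far: 11405.5.
k=1: B_{2}/(2)! × [f^{(1)}(32) − f^{(1)}(5)] = 1/12 × (64.0000 − 10.0000) = 4.50000.
Running total after k=1: 11410.0.
k=2: B_{4}/(4)! × [f^{(3)}(32) − f^{(3)}(5)] = −1/720 × (0.00000 − 0.00000) = 0.00000.

S_2 ≈ 11410.0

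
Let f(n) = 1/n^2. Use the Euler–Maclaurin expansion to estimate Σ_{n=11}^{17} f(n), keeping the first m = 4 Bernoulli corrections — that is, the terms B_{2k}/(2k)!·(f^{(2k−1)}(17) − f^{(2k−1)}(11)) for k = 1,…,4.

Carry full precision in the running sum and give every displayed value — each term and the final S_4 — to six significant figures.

Integral: ∫_11^17 1/x^2 dx = 0.0320856.
Endpoint term: (f(11) + f(17))/2 = (0.00826446 + 0.00346021)/2 = 0.00586234.
Running total after boundary: 0.0379479.
Correction k=1: B_{2}/2! · (f^{(1)}(17) − f^{(1)}(11)) = 1/12 · (-0.000407083 − (-0.00150263)) = 9.12955e-05.
Running total after k=1: 0.0380392.
Correction k=2: B_{4}/4! · (f^{(3)}(17) − f^{(3)}(11)) = −1/720 · (-1.69031e-05 − (-0.000149021)) = -1.83497e-07.
Running total after k=2: 0.0380390.
Correction k=3: B_{6}/6! · (f^{(5)}(17) − f^{(5)}(11)) = 1/30240 · (-1.75465e-06 − (-3.69474e-05)) = 1.16378e-09.
Running total after k=3: 0.0380390.
Correction k=4: B_{8}/8! · (f^{(7)}(17) − f^{(7)}(11)) = −1/1209600 · (-3.40001e-07 − (-1.70996e-05)) = -1.38555e-11.

S_4 ≈ 0.0380390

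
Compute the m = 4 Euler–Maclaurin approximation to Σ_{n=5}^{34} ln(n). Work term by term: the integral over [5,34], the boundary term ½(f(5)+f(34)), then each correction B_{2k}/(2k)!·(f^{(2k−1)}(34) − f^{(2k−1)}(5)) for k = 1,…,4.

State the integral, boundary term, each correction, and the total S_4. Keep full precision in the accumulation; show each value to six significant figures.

S_4 ≈ 85.4028

Integral: ∫_5^34 ln(x) dx = 82.8491.
Endpoint term: (f(5) + f(34))/2 = (1.60944 + 3.52636)/2 = 2.56790.
Integral + boundary = 85.4170.
k=1: B_{2}/(2)! × [f^{(1)}(34) − f^{(1)}(5)] = 1/12 × (0.0294118 − 0.200000) = -0.0142157.
After k=1: 85.4028.
k=2: B_{4}/(4)! × [f^{(3)}(34) − f^{(3)}(5)] = −1/720 × (5.08854e-05 − 0.0160000) = 2.21515e-05.
After k=2: 85.4028.
k=3: B_{6}/(6)! × [f^{(5)}(34) − f^{(5)}(5)] = 1/30240 × (5.28222e-07 − 0.00768000) = -2.53951e-07.
After k=3: 85.4028.
k=4: B_{8}/(8)! × [f^{(7)}(34) − f^{(7)}(5)] = −1/1209600 × (1.37082e-08 − 0.00921600) = 7.61904e-09.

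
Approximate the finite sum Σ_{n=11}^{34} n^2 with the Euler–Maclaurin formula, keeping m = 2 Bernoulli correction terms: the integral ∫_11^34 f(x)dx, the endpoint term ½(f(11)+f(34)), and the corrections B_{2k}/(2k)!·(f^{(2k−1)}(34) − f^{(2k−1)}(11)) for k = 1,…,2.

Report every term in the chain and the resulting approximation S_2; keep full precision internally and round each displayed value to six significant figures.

∫_11^34 x^2 dx evaluates to 12657.7.
½[f(11) + f(34)] = ½[121.000 + 1156.00] = 638.500.
So far: 13296.2.
Order-1 term: 1/12 · (68.0000 − 22.0000) = 3.83333.
After k=1: 13300.0.
Order-2 term: −1/720 · (0.00000 − 0.00000) = 0.00000.

S_2 ≈ 13300.0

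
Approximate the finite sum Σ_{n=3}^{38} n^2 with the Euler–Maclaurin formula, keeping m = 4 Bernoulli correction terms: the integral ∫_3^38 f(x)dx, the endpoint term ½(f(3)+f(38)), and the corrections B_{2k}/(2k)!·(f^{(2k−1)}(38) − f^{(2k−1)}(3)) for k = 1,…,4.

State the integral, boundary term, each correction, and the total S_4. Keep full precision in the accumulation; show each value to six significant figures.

S_4 ≈ 19014.0

Integral: ∫_3^38 x^2 dx = 18281.7.
Endpoint term: (f(3) + f(38))/2 = (9.00000 + 1444.00)/2 = 726.500.
Integral + boundary = 19008.2.
Order-1 term: 1/12 · (76.0000 − 6.00000) = 5.83333.
Partial sum through k=1: 19014.0.
Order-2 term: −1/720 · (0.00000 − 0.00000) = 0.00000.
Partial sum through k=2: 19014.0.
Order-3 term: 1/30240 · (0.00000 − 0.00000) = 0.00000.
Partial sum through k=3: 19014.0.
Order-4 term: −1/1209600 · (0.00000 − 0.00000) = 0.00000.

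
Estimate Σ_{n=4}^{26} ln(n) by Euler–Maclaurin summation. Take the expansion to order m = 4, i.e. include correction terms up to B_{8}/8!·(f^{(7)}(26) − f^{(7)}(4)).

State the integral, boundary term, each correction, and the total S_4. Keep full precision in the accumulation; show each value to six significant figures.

The integral term ∫_4^26 ln(x) dx = 57.1653.
Boundary: ½(f(4) + f(26)) = ½(1.38629 + 3.25810) = 2.32220.
Integral + boundary = 59.4875.
Order-1 term: 1/12 · (0.0384615 − 0.250000) = -0.0176282.
Partial sum through k=1: 59.4699.
Order-2 term: −1/720 · (0.000113792 − 0.0312500) = 4.32447e-05.
Partial sum through k=2: 59.4699.
Order-3 term: 1/30240 · (2.01997e-06 − 0.0234375) = -7.74983e-07.
Partial sum through k=3: 59.4699.
Order-4 term: −1/1209600 · (8.96436e-08 − 0.0439453) = 3.63304e-08.

S_4 ≈ 59.4699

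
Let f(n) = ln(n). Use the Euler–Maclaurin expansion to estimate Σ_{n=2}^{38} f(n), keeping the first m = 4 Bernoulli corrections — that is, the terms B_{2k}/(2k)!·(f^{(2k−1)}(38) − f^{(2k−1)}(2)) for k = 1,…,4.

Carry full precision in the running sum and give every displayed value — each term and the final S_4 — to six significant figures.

S_4 ≈ 102.968

The integral term ∫_2^38 ln(x) dx = 100.842.
½[f(2) + f(38)] = ½[0.693147 + 3.63759] = 2.16537.
Running total after boundary: 103.007.
Order-1 term: 1/12 · (0.0263158 − 0.500000) = -0.0394737.
Partial sum through k=1: 102.968.
Order-2 term: −1/720 · (3.64485e-05 − 0.250000) = 0.000347172.
Partial sum through k=2: 102.968.
Order-3 term: 1/30240 · (3.02896e-07 − 0.750000) = -2.48016e-05.
Partial sum through k=3: 102.968.
Order-4 term: −1/1209600 · (6.29285e-09 − 5.62500) = 4.65030e-06.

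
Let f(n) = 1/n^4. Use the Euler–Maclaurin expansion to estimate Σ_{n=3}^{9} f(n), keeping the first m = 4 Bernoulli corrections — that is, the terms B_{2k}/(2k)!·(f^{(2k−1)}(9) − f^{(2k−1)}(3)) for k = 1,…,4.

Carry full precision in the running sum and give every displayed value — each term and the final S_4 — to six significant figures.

Integral: ∫_3^9 1/x^4 dx = 0.0118884.
Boundary: ½(f(3) + f(9)) = ½(0.0123457 + 0.000152416) = 0.00624905.
Integral + boundary = 0.0181375.
k=1: B_{2}/(2)! × [f^{(1)}(9) − f^{(1)}(3)] = 1/12 × (-6.77404e-05 − (-0.0164609)) = 0.00136610.
Running total after k=1: 0.0195036.
k=2: B_{4}/(4)! × [f^{(3)}(9) − f^{(3)}(3)] = −1/720 × (-2.50890e-05 − (-0.0548697)) = -7.61730e-05.
Running total after k=2: 0.0194274.
k=3: B_{6}/(6)! × [f^{(5)}(9) − f^{(5)}(3)] = 1/30240 × (-1.73455e-05 − (-0.341411)) = 1.12895e-05.
Running total after k=3: 0.0194387.
k=4: B_{8}/(8)! × [f^{(7)}(9) − f^{(7)}(3)] = −1/1209600 × (-1.92728e-05 − (-3.41411)) = -2.82250e-06.

S_4 ≈ 0.0194359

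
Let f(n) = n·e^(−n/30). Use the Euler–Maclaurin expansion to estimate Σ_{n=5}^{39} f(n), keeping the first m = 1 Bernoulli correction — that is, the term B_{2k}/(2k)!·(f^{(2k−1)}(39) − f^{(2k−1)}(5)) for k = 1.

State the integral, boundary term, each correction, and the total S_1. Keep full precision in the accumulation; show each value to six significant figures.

S_1 ≈ 332.030

The integral term ∫_5^39 x·e^(−x/30) dx = 324.665.
½[f(5) + f(39)] = ½[4.23241 + 10.6287] = 7.43057.
Integral + boundary = 332.096.
Order-1 term: 1/12 · (-0.0817595 − 0.705401) = -0.0655967.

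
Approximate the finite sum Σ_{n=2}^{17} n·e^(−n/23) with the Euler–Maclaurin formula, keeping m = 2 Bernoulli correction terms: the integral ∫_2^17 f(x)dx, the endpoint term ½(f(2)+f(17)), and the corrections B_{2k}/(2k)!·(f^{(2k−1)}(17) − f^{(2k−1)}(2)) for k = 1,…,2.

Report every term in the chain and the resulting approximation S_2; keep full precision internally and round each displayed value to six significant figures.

Integral: ∫_2^17 x·e^(−x/23) dx = 87.7856.
Boundary: ½(f(2) + f(17)) = ½(1.83343 + 8.11799) = 4.97571.
Running total after boundary: 92.7613.
Order-1 term: 1/12 · (0.124573 − 0.837002) = -0.0593691.
Partial sum through k=1: 92.7019.
Order-2 term: −1/720 · (0.00204089 − 0.00504808) = 4.17666e-06.

S_2 ≈ 92.7019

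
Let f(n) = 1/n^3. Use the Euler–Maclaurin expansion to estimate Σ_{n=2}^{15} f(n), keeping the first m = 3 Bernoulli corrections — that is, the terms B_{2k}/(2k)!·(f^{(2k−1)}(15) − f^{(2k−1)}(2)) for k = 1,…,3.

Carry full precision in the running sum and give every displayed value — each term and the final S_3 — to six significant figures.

S_3 ≈ 0.200069

The integral term ∫_2^15 1/x^3 dx = 0.122778.
Endpoint term: (f(2) + f(15))/2 = (0.125000 + 0.000296296)/2 = 0.0626481.
So far: 0.185426.
k=1: B_{2}/(2)! × [f^{(1)}(15) − f^{(1)}(2)] = 1/12 × (-5.92593e-05 − (-0.187500)) = 0.0156201.
After k=1: 0.201046.
k=2: B_{4}/(4)! × [f^{(3)}(15) − f^{(3)}(2)] = −1/720 × (-5.26749e-06 − (-0.937500)) = -0.00130208.
After k=2: 0.199744.
k=3: B_{6}/(6)! × [f^{(5)}(15) − f^{(5)}(2)] = 1/30240 × (-9.83265e-07 − (-9.84375)) = 0.000325521.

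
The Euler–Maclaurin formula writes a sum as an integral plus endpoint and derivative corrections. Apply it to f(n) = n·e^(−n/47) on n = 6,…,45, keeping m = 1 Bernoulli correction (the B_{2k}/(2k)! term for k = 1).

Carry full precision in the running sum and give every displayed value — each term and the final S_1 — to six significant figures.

S_1 ≈ 543.815

Integral: ∫_6^45 x·e^(−x/47) dx = 532.600.
½[f(6) + f(45)] = ½[5.28092 + 17.2742] = 11.2776.
So far: 543.877.
Correction k=1: B_{2}/2! · (f^{(1)}(45) − f^{(1)}(6)) = 1/12 · (0.0163350 − 0.767793) = -0.0626215.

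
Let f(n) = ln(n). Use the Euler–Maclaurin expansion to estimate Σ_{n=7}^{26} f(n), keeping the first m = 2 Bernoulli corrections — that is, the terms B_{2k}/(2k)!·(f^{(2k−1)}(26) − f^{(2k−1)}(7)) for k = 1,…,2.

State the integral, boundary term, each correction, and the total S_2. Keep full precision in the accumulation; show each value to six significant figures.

The integral term ∫_7^26 ln(x) dx = 52.0891.
Boundary: ½(f(7) + f(26)) = ½(1.94591 + 3.25810) = 2.60200.
Integral + boundary = 54.6911.
Order-1 term: 1/12 · (0.0384615 − 0.142857) = -0.00869963.
Running total after k=1: 54.6824.
Order-2 term: −1/720 · (0.000113792 − 0.00583090) = 7.94043e-06.

S_2 ≈ 54.6825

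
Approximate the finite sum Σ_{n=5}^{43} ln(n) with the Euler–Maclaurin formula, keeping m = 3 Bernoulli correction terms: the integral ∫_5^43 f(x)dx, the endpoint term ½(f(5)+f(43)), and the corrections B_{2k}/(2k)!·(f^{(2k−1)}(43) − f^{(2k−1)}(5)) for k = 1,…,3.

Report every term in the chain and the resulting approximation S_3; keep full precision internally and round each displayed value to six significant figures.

Integral: ∫_5^43 ln(x) dx = 115.684.
½[f(5) + f(43)] = ½[1.60944 + 3.76120] = 2.68532.
Integral + boundary = 118.370.
Correction k=1: B_{2}/2! · (f^{(1)}(43) − f^{(1)}(5)) = 1/12 · (0.0232558 − 0.200000) = -0.0147287.
Running total after k=1: 118.355.
Correction k=2: B_{4}/4! · (f^{(3)}(43) − f^{(3)}(5)) = −1/720 · (2.51550e-05 − 0.0160000) = 2.21873e-05.
Running total after k=2: 118.355.
Correction k=3: B_{6}/6! · (f^{(5)}(43) − f^{(5)}(5)) = 1/30240 · (1.63256e-07 − 0.00768000) = -2.53963e-07.

S_3 ≈ 118.355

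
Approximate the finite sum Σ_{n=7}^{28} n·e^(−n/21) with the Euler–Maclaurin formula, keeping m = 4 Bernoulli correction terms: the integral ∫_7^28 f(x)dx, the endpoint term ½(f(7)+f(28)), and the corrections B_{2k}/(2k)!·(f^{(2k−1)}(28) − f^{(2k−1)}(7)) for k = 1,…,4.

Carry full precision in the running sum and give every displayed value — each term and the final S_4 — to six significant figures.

The integral term ∫_7^28 x·e^(−x/21) dx = 150.079.
Endpoint term: (f(7) + f(28))/2 = (5.01572 + 7.38072)/2 = 6.19822.
Integral + boundary = 156.277.
Order-1 term: 1/12 · (-0.0878657 − 0.477688) = -0.0471294.
Running total after k=1: 156.230.
Order-2 term: −1/720 · (0.000996210 − 0.00433277) = 4.63411e-06.
Running total after k=2: 156.230.
Order-3 term: 1/30240 · (4.96975e-06 − 1.71935e-05) = -4.04225e-10.
Running total after k=3: 156.230.
Order-4 term: −1/1209600 · (1.74162e-08 − 5.56965e-08) = 3.16471e-14.

S_4 ≈ 156.230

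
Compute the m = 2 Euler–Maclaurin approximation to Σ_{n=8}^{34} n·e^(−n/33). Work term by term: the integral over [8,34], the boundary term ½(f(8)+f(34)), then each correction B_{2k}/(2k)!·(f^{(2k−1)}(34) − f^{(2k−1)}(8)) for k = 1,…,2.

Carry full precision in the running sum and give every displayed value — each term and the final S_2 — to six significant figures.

S_2 ≈ 281.783

The integral term ∫_8^34 x·e^(−x/33) dx = 272.627.
½[f(8) + f(34)] = ½[6.27779 + 12.1346] = 9.20617.
Integral + boundary = 281.833.
Correction k=1: B_{2}/2! · (f^{(1)}(34) − f^{(1)}(8)) = 1/12 · (-0.0108151 − 0.594487) = -0.0504419.
After k=1: 281.783.
Correction k=2: B_{4}/4! · (f^{(3)}(34) − f^{(3)}(8)) = −1/720 · (0.000645530 − 0.00198708) = 1.86327e-06.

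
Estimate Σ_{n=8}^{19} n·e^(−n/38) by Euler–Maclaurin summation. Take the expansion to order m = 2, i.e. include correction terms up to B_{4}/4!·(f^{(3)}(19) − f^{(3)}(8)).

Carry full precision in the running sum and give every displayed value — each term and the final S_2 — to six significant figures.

The integral term ∫_8^19 x·e^(−x/38) dx = 102.410.
Boundary: ½(f(8) + f(19)) = ½(6.48126 + 11.5241) = 9.00267.
Running total after boundary: 111.413.
Correction k=1: B_{2}/2! · (f^{(1)}(19) − f^{(1)}(8)) = 1/12 · (0.303265 − 0.639598) = -0.0280277.
After k=1: 111.385.
Correction k=2: B_{4}/4! · (f^{(3)}(19) − f^{(3)}(8)) = −1/720 · (0.00105009 − 0.00156504) = 7.15208e-07.

S_2 ≈ 111.385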